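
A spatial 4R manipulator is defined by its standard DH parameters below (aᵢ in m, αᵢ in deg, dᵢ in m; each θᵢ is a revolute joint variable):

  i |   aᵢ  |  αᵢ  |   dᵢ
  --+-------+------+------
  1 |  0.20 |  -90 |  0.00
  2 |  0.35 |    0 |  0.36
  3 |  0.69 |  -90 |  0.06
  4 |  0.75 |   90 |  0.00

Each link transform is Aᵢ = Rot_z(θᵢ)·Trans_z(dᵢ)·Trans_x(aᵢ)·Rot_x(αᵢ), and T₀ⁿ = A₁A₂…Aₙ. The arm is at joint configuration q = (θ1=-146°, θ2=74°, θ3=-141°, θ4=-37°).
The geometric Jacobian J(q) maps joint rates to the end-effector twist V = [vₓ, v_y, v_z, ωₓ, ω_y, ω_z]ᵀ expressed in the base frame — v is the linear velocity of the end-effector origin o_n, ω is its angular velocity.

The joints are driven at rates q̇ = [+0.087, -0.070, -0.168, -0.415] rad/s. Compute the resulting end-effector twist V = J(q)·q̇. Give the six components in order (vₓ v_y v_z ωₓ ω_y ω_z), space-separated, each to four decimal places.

o_n = [-0.1761, -1.1698, 0.8501]
J₁: ẑ×o_n = [1.1698, -0.1761, 0.0000], ω = ẑ
J2: z=[0.5592, -0.8290, 0.0000] o=[-0.1658, -0.1118, 0.0000] → [-0.7047, -0.4754, -0.6001, 0.5592, -0.8290, 0.0000]
J3: z=[0.5592, -0.8290, 0.0000] o=[-0.0445, -0.4642, -0.3364] → [-0.9837, -0.6635, -0.5036, 0.5592, -0.8290, 0.0000]
J4: z=[-0.7631, -0.5147, -0.3907] o=[-0.2344, -0.6647, 0.2987] → [-0.4812, 0.3980, 0.4155, -0.7631, -0.5147, -0.3907]
V = J·q̇ = [0.5160, -0.0357, -0.0458, 0.1836, 0.4109, 0.2492]

0.5160 -0.0357 -0.0458 0.1836 0.4109 0.2492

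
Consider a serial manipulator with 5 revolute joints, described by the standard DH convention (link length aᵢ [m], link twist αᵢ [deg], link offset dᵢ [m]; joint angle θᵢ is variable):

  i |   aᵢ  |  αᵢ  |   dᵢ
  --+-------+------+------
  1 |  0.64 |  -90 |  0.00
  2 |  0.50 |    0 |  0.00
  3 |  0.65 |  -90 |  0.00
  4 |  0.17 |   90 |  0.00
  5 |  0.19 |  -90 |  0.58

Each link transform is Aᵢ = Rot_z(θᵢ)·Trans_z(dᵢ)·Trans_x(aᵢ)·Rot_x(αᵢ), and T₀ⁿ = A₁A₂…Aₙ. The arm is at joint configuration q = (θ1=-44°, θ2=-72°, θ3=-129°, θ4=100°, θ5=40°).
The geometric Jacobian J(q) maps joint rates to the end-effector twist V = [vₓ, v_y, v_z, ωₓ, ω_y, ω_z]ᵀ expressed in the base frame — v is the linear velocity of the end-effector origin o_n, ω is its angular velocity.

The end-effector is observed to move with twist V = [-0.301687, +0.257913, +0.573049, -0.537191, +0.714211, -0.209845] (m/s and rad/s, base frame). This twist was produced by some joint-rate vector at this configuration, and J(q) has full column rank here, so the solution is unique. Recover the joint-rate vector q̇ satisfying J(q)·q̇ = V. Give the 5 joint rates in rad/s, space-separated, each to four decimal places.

o_n = [-0.5291, -0.0611, 0.1715]
J₁: ẑ×o_n = [0.0611, -0.5291, 0.0000], ω = ẑ
J2: z=[0.6947, 0.7193, 0.0000] o=[0.4604, -0.4446, 0.0000] → [0.1234, -0.1192, 0.9782, 0.6947, 0.7193, 0.0000]
J3: z=[0.6947, 0.7193, 0.0000] o=[0.5715, -0.5519, 0.4755] → [-0.2187, 0.2112, 1.1327, 0.6947, 0.7193, 0.0000]
J4: z=[-0.2578, 0.2489, 0.9336] o=[0.1350, -0.1304, 0.2426] → [-0.0824, -0.6383, 0.1475, -0.2578, 0.2489, 0.9336]
J5: z=[-0.7820, 0.5138, -0.3529] o=[0.0385, -0.2699, 0.2532] → [0.0318, 0.1365, 0.1283, -0.7820, 0.5138, -0.3529]
q̇ = J⁺·V = [-0.3820, -0.5950, 0.8700, 0.4770, 0.7740]

-0.3820 -0.5950 0.8700 0.4770 0.7740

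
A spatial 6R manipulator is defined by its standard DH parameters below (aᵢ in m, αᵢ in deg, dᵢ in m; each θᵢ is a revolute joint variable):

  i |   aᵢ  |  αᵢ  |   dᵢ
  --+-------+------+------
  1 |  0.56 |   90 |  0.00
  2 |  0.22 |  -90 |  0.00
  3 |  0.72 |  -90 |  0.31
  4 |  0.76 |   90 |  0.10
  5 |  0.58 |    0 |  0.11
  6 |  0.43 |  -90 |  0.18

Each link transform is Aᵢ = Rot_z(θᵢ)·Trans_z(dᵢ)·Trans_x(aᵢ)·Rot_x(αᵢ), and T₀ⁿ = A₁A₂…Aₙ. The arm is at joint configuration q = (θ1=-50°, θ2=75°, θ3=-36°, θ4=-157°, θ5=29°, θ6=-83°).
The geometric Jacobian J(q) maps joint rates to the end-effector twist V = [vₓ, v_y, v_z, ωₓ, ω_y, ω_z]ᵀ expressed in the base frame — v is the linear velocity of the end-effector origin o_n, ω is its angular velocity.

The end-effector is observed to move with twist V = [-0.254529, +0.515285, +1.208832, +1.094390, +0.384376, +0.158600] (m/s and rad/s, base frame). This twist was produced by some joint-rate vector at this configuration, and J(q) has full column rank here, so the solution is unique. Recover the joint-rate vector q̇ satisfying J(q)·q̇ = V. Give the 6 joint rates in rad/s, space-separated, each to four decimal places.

-0.2340 -0.9150 -0.9820 0.4230 -0.5280 -0.2200

o_n = [0.2752, 0.4387, -0.2230]
J₁: ẑ×o_n = [-0.4387, 0.2752, 0.0000], ω = ẑ
J2: z=[-0.7660, -0.6428, 0.0000] o=[0.3600, -0.4290, 0.0000] → [0.1434, -0.1708, -0.7192, -0.7660, -0.6428, 0.0000]
J3: z=[-0.6209, 0.7399, 0.2588] o=[0.3966, -0.4726, 0.2125] → [-0.5581, -0.3018, -0.4760, -0.6209, 0.7399, 0.2588]
J4: z=[0.7175, 0.4035, 0.5678] o=[-0.0232, -0.6307, 0.8554] → [-1.0423, 0.9432, 0.6470, 0.7175, 0.4035, 0.5678]
J5: z=[0.6949, -0.4708, -0.5436] o=[0.0850, 0.0059, 0.4423] → [0.5485, 0.3590, 0.3903, 0.6949, -0.4708, -0.5436]
J6: z=[0.6949, -0.4708, -0.5436] o=[0.3876, 0.4655, 0.2286] → [0.1980, 0.3749, -0.0716, 0.6949, -0.4708, -0.5436]
q̇ = J⁺·V = [-0.2340, -0.9150, -0.9820, 0.4230, -0.5280, -0.2200]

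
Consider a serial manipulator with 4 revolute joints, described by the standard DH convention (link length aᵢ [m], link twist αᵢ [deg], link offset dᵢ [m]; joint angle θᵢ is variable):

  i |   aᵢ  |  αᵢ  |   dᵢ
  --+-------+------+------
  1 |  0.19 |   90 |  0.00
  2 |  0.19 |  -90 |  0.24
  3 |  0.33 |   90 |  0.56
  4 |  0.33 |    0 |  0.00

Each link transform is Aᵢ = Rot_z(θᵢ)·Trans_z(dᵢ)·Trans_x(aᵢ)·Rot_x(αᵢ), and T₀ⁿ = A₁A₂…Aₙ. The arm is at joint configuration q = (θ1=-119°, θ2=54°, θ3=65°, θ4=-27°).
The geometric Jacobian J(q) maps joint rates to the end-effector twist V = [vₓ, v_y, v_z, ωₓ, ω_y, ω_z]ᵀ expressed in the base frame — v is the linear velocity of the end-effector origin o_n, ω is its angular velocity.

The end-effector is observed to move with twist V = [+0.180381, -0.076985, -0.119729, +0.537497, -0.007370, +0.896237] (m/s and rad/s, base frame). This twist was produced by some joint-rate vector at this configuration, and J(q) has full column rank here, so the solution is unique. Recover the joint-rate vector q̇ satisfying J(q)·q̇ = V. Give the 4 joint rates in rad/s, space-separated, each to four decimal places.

0.5570 -0.5320 0.4050 0.1380

o_n = [0.2242, -0.2670, 0.6082]
J₁: ẑ×o_n = [0.2670, 0.2242, -0.0000], ω = ẑ
J2: z=[-0.8746, 0.4848, 0.0000] o=[-0.0921, -0.1662, 0.0000] → [0.2948, 0.5319, -0.0652, -0.8746, 0.4848, 0.0000]
J3: z=[0.3922, 0.7076, 0.5878] o=[-0.3562, -0.1475, 0.1537] → [0.3918, 0.1629, -0.4576, 0.3922, 0.7076, 0.5878]
J4: z=[-0.6279, -0.2610, 0.7332] o=[0.0853, 0.0321, 0.5957] → [0.2160, 0.1097, 0.2241, -0.6279, -0.2610, 0.7332]
q̇ = J⁺·V = [0.5570, -0.5320, 0.4050, 0.1380]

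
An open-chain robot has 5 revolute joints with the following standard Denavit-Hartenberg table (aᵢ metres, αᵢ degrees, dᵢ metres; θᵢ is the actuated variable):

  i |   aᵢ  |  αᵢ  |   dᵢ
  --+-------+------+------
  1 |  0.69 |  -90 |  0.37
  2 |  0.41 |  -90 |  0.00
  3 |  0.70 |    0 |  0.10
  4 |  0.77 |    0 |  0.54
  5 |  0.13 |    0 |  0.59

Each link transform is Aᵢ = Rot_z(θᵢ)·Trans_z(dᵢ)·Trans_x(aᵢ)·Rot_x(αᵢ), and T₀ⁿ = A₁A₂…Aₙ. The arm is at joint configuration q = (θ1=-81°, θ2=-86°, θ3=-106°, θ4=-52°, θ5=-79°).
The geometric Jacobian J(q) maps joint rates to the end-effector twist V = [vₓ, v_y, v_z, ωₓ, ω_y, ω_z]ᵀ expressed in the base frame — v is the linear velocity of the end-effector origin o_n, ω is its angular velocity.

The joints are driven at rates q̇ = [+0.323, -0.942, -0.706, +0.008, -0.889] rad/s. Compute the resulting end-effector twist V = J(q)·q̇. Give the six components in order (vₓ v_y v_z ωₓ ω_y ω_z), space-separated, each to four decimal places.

o_n = [1.1355, -1.7210, -0.2821]
J₁: ẑ×o_n = [1.7210, 1.1355, -0.0000], ω = ẑ
J2: z=[0.9877, 0.1564, 0.0000] o=[0.1079, -0.6815, 0.3700] → [-0.1020, 0.6441, -1.1874, 0.9877, 0.1564, 0.0000]
J3: z=[0.1561, -0.9853, -0.0698] o=[0.1124, -0.7098, 0.7790] → [0.9749, 0.0942, 0.8502, 0.1561, -0.9853, -0.0698]
J4: z=[0.1561, -0.9853, -0.0698] o=[0.7905, -0.6897, 0.5795] → [0.7770, 0.1104, 0.1790, 0.1561, -0.9853, -0.0698]
J5: z=[0.1561, -0.9853, -0.0698] o=[1.1519, -1.1275, -0.1703] → [0.0687, 0.0186, -0.1088, 0.1561, -0.9853, -0.0698]
V = J·q̇ = [-0.0912, -0.3221, 0.6164, -1.1781, 1.4163, 0.4337]

-0.0912 -0.3221 0.6164 -1.1781 1.4163 0.4337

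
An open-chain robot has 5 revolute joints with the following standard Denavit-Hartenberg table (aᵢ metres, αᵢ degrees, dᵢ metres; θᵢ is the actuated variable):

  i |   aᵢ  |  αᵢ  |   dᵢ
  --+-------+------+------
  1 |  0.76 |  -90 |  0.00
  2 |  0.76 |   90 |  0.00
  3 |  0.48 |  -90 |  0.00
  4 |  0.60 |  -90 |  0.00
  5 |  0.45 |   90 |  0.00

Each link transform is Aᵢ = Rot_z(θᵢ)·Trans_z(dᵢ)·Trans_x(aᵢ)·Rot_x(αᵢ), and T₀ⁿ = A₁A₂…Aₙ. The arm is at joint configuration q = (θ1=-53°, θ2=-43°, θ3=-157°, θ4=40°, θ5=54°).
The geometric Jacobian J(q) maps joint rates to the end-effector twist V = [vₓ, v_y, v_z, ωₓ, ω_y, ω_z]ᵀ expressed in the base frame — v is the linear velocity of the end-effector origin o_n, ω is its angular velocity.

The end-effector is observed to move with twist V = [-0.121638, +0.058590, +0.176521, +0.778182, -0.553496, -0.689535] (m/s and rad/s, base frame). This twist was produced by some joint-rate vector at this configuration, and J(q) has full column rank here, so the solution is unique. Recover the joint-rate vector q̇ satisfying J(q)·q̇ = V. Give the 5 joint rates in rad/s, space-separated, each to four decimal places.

-0.5810 0.2990 -0.0560 0.2410 0.8410

o_n = [0.4058, -0.7232, -0.7022]
J₁: ẑ×o_n = [0.7232, 0.4058, -0.0000], ω = ẑ
J2: z=[0.7986, 0.6018, 0.0000] o=[0.4574, -0.6070, 0.0000] → [-0.4226, 0.5608, -0.0618, 0.7986, 0.6018, 0.0000]
J3: z=[-0.4104, 0.5447, 0.7314] o=[0.7919, -1.0509, 0.5183] → [-0.9044, -0.7833, 0.0758, -0.4104, 0.5447, 0.7314]
J4: z=[-0.5632, -0.7822, 0.2665] o=[0.4476, -0.9057, 0.2170] → [0.6704, -0.5288, -0.1355, -0.5632, -0.7822, 0.2665]
J5: z=[0.7754, -0.6117, -0.1567] o=[0.2763, -0.9767, -0.3536] → [0.2529, 0.2500, 0.2757, 0.7754, -0.6117, -0.1567]
q̇ = J⁺·V = [-0.5810, 0.2990, -0.0560, 0.2410, 0.8410]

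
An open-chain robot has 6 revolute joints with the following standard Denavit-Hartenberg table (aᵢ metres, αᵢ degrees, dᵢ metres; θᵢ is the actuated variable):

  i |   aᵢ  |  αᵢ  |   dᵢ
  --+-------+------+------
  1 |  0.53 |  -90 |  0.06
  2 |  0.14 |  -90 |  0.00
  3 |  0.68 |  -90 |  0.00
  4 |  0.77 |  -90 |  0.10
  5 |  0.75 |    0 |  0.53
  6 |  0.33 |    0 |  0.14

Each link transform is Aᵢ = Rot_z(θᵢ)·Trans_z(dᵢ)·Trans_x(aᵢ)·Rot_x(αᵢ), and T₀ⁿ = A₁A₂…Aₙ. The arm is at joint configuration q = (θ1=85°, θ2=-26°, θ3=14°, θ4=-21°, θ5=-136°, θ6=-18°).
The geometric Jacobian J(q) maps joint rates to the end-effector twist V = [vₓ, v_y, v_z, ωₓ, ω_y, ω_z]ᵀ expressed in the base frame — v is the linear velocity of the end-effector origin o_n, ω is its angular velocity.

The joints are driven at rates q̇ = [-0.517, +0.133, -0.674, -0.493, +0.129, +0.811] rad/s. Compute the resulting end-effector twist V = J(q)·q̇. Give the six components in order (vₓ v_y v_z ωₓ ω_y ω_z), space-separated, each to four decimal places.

o_n = [1.0301, 0.8669, 0.9888]
J₁: ẑ×o_n = [-0.8669, 1.0301, 0.0000], ω = ẑ
J2: z=[-0.9962, 0.0872, 0.0000] o=[0.0462, 0.5280, 0.0600] → [0.0809, 0.9252, -0.4234, -0.9962, 0.0872, 0.0000]
J3: z=[0.0382, 0.4367, -0.8988] o=[0.0572, 0.6533, 0.1214] → [0.5707, -0.9076, -0.4167, 0.0382, 0.4367, -0.8988]
J4: z=[0.9477, -0.3012, -0.1061] o=[0.2727, 1.2298, 0.4106] → [-0.2126, -0.6282, -0.1158, 0.9477, -0.3012, -0.1061]
J5: z=[0.0779, -0.1039, 0.9915] o=[0.6059, 1.9295, 0.4578] → [0.9985, 0.3792, -0.0387, 0.0779, -0.1039, 0.9915]
J6: z=[0.0779, -0.1039, 0.9915] o=[0.9739, 1.2061, 0.8875] → [0.3259, 0.0478, -0.0206, 0.0779, -0.1039, 0.9915]
V = J·q̇ = [0.5722, 0.5996, 0.2599, -0.5522, -0.2319, 1.0731]

0.5722 0.5996 0.2599 -0.5522 -0.2319 1.0731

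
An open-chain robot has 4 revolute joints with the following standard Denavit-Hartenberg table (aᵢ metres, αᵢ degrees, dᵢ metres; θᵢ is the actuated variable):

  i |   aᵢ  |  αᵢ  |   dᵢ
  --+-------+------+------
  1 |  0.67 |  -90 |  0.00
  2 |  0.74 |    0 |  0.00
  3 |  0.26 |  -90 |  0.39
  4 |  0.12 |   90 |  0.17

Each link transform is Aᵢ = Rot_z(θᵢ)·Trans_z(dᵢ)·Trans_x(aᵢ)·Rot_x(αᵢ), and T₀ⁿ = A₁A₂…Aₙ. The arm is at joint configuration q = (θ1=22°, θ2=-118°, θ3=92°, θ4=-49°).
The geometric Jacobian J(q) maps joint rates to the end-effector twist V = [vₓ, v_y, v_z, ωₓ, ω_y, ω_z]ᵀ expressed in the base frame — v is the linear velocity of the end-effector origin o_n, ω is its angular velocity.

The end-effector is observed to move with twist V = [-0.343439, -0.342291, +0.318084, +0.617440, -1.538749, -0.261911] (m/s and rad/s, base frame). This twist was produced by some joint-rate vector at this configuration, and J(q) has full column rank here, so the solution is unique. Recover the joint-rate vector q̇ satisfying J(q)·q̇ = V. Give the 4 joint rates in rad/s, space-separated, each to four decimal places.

-0.2700 -0.8920 -0.7660 -0.0090

o_n = [0.4705, 0.7084, 0.6491]
J₁: ẑ×o_n = [-0.7084, 0.4705, 0.0000], ω = ẑ
J2: z=[-0.3746, 0.9272, 0.0000] o=[0.6212, 0.2510, 0.0000] → [0.6018, 0.2431, -0.0316, -0.3746, 0.9272, 0.0000]
J3: z=[-0.3746, 0.9272, 0.0000] o=[0.2991, 0.1208, 0.6534] → [-0.0040, -0.0016, -0.3790, -0.3746, 0.9272, 0.0000]
J4: z=[0.4065, 0.1642, -0.8988] o=[0.3697, 0.5700, 0.7674] → [0.1050, -0.0425, 0.0397, 0.4065, 0.1642, -0.8988]
q̇ = J⁺·V = [-0.2700, -0.8920, -0.7660, -0.0090]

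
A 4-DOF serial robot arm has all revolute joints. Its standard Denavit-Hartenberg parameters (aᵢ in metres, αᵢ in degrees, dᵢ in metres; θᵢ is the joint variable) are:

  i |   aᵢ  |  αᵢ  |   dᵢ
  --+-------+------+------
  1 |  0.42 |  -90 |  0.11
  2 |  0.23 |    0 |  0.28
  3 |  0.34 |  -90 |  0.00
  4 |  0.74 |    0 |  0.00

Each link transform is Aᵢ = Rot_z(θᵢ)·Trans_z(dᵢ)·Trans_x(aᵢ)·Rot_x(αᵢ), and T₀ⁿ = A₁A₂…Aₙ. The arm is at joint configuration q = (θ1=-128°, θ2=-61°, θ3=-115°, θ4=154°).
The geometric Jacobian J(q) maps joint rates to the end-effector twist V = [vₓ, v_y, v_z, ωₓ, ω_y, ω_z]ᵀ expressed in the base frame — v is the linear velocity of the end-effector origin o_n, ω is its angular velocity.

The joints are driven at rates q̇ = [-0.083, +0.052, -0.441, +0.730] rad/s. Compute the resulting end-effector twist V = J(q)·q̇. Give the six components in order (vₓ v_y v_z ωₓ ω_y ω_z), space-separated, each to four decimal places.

o_n = [-0.5619, -0.6471, 0.2885]
J₁: ẑ×o_n = [0.6471, -0.5619, 0.0000], ω = ẑ
J2: z=[0.7880, -0.6157, 0.0000] o=[-0.2586, -0.3310, 0.1100] → [-0.1099, -0.1406, -0.4358, 0.7880, -0.6157, 0.0000]
J3: z=[0.7880, -0.6157, 0.0000] o=[-0.1066, -0.5912, 0.3112] → [0.0140, 0.0179, -0.3243, 0.7880, -0.6157, 0.0000]
J4: z=[-0.0429, -0.0550, 0.9976] o=[0.1022, -0.3239, 0.3349] → [0.3249, -0.6645, -0.0226, -0.0429, -0.0550, 0.9976]
V = J·q̇ = [0.1716, -0.4536, 0.1038, -0.3379, 0.1994, 0.6452]

0.1716 -0.4536 0.1038 -0.3379 0.1994 0.6452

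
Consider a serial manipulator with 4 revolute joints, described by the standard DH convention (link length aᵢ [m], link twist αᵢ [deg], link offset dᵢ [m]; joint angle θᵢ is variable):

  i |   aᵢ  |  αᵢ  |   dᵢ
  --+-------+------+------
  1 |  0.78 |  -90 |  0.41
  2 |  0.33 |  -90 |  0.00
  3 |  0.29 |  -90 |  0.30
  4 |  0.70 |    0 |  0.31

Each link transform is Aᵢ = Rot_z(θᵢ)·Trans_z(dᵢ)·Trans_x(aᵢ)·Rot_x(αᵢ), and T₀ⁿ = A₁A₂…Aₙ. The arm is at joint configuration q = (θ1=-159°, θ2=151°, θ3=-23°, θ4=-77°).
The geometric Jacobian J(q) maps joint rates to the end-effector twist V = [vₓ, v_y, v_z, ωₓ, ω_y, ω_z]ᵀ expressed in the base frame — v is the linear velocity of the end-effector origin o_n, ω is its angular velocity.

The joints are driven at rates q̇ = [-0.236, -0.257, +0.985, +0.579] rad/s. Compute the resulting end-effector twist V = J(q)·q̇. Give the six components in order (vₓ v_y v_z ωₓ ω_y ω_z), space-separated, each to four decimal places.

o_n = [0.3814, 0.2648, 0.8505]
J₁: ẑ×o_n = [-0.2648, 0.3814, 0.0000], ω = ẑ
J2: z=[0.3584, -0.9336, 0.0000] o=[-0.7282, -0.2795, 0.4100] → [-0.4113, -0.1579, 1.2309, 0.3584, -0.9336, 0.0000]
J3: z=[0.4526, 0.1737, 0.8746] o=[-0.4587, -0.1761, 0.2500] → [-0.2813, 0.4630, 0.0536, 0.4526, 0.1737, 0.8746]
J4: z=[-0.0108, 0.9818, -0.1894] o=[-0.0644, -0.1461, 0.3830] → [0.5369, -0.0794, -0.4421, -0.0108, 0.9818, -0.1894]
V = J·q̇ = [0.2020, 0.3606, -0.5196, 0.3474, 0.9795, 0.5158]

0.2020 0.3606 -0.5196 0.3474 0.9795 0.5158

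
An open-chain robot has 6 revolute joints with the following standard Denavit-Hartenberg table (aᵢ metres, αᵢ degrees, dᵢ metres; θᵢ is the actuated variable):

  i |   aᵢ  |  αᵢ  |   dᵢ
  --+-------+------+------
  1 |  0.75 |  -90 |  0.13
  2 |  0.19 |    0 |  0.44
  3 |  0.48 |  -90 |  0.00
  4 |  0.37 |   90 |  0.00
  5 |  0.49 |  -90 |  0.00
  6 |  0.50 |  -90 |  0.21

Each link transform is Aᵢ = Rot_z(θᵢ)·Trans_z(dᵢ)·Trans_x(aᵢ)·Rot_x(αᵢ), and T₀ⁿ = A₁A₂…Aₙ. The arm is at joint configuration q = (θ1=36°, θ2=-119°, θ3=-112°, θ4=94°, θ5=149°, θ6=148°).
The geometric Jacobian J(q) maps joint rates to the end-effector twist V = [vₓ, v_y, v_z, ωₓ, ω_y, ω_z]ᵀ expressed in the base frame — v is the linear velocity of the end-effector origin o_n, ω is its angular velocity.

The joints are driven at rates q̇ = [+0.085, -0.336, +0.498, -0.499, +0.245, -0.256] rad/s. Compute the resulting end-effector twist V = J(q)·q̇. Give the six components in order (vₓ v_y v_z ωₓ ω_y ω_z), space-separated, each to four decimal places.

-0.0528 -0.1056 -0.0215 0.0482 0.0515 -0.2737

o_n = [0.3724, 0.5842, 0.0478]
J₁: ẑ×o_n = [-0.5842, 0.3724, 0.0000], ω = ẑ
J2: z=[-0.5878, 0.8090, 0.0000] o=[0.6068, 0.4408, 0.1300] → [-0.0665, -0.0483, 0.1054, -0.5878, 0.8090, 0.0000]
J3: z=[-0.5878, 0.8090, 0.0000] o=[0.2736, 0.7427, 0.2962] → [-0.2009, -0.1460, 0.0132, -0.5878, 0.8090, 0.0000]
J4: z=[-0.6287, -0.4568, 0.6293] o=[0.0292, 0.5651, -0.0769] → [-0.0689, 0.2943, 0.1448, -0.6287, -0.4568, 0.6293]
J5: z=[-0.4669, -0.4254, -0.7753] o=[0.2593, 0.2760, -0.0568] → [0.1944, -0.0388, -0.0957, -0.4669, -0.4254, -0.7753]
J6: z=[0.2186, 0.7939, -0.5674] o=[-0.1605, 0.4889, 0.0793] → [0.0291, -0.2955, -0.4023, 0.2186, 0.7939, -0.5674]
V = J·q̇ = [-0.0528, -0.1056, -0.0215, 0.0482, 0.0515, -0.2737]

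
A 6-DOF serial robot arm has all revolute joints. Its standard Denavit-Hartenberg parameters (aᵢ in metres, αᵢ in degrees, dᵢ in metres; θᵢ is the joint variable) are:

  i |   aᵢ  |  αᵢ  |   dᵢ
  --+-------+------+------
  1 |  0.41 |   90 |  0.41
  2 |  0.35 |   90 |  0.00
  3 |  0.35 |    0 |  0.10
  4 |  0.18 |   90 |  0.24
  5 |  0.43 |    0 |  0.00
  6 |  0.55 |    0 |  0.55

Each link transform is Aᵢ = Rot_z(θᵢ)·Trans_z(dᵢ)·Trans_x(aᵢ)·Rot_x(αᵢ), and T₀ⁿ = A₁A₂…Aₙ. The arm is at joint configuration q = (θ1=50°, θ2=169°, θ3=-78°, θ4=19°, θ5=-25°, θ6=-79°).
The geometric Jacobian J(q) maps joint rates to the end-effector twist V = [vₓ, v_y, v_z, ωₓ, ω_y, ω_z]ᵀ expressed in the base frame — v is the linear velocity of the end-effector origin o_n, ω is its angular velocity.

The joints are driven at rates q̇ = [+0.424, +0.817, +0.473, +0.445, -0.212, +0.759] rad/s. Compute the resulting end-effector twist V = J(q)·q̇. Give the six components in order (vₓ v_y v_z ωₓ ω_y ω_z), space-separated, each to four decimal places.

o_n = [-0.6597, 0.7694, 0.0751]
J₁: ẑ×o_n = [-0.7694, -0.6597, 0.0000], ω = ẑ
J2: z=[0.7660, -0.6428, 0.0000] o=[0.2635, 0.3141, 0.4100] → [0.2152, 0.2565, -0.2446, 0.7660, -0.6428, 0.0000]
J3: z=[0.1226, 0.1462, 0.9816] o=[0.0427, 0.0509, 0.4768] → [-0.7640, -0.6402, 0.1908, 0.1226, 0.1462, 0.9816]
J4: z=[0.1226, 0.1462, 0.9816] o=[-0.2532, 0.2308, 0.5888] → [-0.6038, -0.3360, 0.1255, 0.1226, 0.1462, 0.9816]
J5: z=[0.1463, 0.9756, -0.1636] o=[-0.4005, 0.2954, 0.8421] → [-0.6708, 0.1546, 0.3222, 0.1463, 0.9756, -0.1636]
J6: z=[0.1463, 0.9756, -0.1636] o=[-0.8053, 0.3326, 0.7020] → [-0.5402, 0.0679, -0.0782, 0.1463, 0.9756, -0.1636]
V = J·q̇ = [-1.0482, -0.5037, -0.1814, 0.8185, 0.1427, 1.2357]

-1.0482 -0.5037 -0.1814 0.8185 0.1427 1.2357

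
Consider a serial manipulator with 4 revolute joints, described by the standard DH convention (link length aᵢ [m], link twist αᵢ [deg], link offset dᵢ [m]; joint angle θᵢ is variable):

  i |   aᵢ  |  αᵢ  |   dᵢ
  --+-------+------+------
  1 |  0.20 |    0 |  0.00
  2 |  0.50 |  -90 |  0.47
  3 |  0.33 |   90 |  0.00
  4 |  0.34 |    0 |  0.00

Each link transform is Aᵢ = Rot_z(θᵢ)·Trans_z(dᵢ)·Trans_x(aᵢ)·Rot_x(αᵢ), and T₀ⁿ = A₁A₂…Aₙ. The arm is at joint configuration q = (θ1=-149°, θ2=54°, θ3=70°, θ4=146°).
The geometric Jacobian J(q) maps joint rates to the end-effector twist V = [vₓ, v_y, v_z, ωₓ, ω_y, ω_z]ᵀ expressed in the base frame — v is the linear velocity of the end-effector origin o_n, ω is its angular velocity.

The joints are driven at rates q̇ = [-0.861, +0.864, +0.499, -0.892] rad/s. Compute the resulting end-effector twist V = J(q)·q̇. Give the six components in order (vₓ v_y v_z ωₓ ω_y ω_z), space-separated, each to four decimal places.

o_n = [-0.0270, -0.6341, 0.4248]
J₁: ẑ×o_n = [0.6341, -0.0270, 0.0000], ω = ẑ
J2: z=[0.0000, 0.0000, 1.0000] o=[-0.1714, -0.1030, 0.0000] → [0.5311, 0.1444, -0.0000, 0.0000, 0.0000, 1.0000]
J3: z=[0.9962, -0.0872, 0.0000] o=[-0.2150, -0.6011, 0.4700] → [0.0039, 0.0451, -0.0165, 0.9962, -0.0872, 0.0000]
J4: z=[-0.0819, -0.9361, 0.3420] o=[-0.2248, -0.7135, 0.1599] → [-0.2751, 0.0893, 0.1787, -0.0819, -0.9361, 0.3420]
V = J·q̇ = [0.1603, 0.0908, -0.1676, 0.5702, 0.7915, -0.3021]

0.1603 0.0908 -0.1676 0.5702 0.7915 -0.3021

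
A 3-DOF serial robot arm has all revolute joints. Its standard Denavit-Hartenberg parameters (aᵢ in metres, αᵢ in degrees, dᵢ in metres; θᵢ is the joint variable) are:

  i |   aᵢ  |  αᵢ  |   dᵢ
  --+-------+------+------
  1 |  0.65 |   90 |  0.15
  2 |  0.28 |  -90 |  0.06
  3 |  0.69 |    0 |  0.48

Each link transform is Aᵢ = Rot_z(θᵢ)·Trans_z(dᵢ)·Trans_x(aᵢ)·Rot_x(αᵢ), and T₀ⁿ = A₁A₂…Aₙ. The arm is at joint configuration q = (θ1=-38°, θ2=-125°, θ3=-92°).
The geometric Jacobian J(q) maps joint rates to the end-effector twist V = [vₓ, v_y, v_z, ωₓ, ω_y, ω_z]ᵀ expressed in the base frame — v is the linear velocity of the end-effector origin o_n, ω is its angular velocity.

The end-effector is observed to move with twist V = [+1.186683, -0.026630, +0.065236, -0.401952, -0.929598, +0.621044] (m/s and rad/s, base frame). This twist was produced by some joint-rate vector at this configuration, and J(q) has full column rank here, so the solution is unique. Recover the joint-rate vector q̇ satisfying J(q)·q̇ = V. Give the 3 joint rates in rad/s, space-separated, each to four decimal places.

o_n = [0.2449, -1.1426, -0.3350]
J₁: ẑ×o_n = [1.1426, 0.2449, -0.0000], ω = ẑ
J2: z=[-0.6157, -0.7880, 0.0000] o=[0.5122, -0.4002, 0.1500] → [0.3821, -0.2986, 0.2464, -0.6157, -0.7880, 0.0000]
J3: z=[0.6455, -0.5043, -0.5736] o=[0.3487, -0.3486, -0.0794] → [-0.3265, 0.2245, -0.5649, 0.6455, -0.5043, -0.5736]
q̇ = J⁺·V = [0.8000, 0.9800, 0.3120]

0.8000 0.9800 0.3120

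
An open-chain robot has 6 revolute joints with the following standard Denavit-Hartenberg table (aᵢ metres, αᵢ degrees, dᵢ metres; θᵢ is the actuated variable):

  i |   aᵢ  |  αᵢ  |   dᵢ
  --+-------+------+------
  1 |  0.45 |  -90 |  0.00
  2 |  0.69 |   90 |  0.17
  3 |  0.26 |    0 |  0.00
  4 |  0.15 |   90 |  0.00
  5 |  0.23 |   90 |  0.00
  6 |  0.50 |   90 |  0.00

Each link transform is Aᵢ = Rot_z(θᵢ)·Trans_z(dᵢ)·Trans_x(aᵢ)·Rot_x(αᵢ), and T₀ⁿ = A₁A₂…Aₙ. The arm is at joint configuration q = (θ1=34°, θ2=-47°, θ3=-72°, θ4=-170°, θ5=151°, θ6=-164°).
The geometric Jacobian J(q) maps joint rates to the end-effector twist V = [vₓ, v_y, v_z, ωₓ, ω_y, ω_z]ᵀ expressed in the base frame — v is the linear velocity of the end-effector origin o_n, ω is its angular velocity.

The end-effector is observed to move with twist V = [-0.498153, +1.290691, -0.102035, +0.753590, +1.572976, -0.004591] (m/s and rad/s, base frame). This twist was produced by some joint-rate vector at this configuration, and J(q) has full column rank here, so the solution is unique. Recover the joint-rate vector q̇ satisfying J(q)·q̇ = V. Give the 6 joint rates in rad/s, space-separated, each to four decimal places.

0.9450 0.9480 -0.5390 -0.8240 0.2620 -0.4400

o_n = [0.6126, 0.6352, 0.2648]
J₁: ẑ×o_n = [-0.6352, 0.6126, 0.0000], ω = ẑ
J2: z=[-0.5592, 0.8290, 0.0000] o=[0.3731, 0.2516, 0.0000] → [0.2195, 0.1481, -0.4130, -0.5592, 0.8290, 0.0000]
J3: z=[-0.6063, -0.4090, 0.6820] o=[0.6681, 0.6557, 0.5046] → [0.1121, -0.1833, -0.0102, -0.6063, -0.4090, 0.6820]
J4: z=[-0.6063, -0.4090, 0.6820] o=[0.8518, 0.4814, 0.5634] → [0.0172, -0.3442, -0.1911, -0.6063, -0.4090, 0.6820]
J5: z=[0.2367, 0.7259, 0.6457] o=[0.7380, 0.5643, 0.5119] → [-0.2252, -0.0225, 0.1078, 0.2367, 0.7259, 0.6457]
J6: z=[-0.8984, -0.0896, 0.4300] o=[0.8231, 0.4075, 0.6570] → [-0.0628, -0.4429, -0.2234, -0.8984, -0.0896, 0.4300]
q̇ = J⁺·V = [0.9450, 0.9480, -0.5390, -0.8240, 0.2620, -0.4400]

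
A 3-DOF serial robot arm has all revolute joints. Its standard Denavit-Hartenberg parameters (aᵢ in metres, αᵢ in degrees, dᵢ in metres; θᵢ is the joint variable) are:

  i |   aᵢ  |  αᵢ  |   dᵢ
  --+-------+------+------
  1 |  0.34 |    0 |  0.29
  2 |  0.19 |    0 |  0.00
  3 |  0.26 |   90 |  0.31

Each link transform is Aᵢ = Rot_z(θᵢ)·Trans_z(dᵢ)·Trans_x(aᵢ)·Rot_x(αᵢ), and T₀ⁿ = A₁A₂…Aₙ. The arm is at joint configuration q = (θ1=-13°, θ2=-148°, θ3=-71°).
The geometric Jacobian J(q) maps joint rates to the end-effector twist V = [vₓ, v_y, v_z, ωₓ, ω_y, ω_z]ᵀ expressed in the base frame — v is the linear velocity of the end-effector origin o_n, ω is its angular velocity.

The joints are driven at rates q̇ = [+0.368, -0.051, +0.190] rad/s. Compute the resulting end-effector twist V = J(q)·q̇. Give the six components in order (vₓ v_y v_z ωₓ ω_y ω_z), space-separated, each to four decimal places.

o_n = [-0.0084, 0.0665, 0.6000]
J₁: ẑ×o_n = [-0.0665, -0.0084, 0.0000], ω = ẑ
J2: z=[0.0000, 0.0000, 1.0000] o=[0.3313, -0.0765, 0.2900] → [-0.1430, -0.3397, 0.0000, 0.0000, 0.0000, 1.0000]
J3: z=[0.0000, 0.0000, 1.0000] o=[0.1516, -0.1383, 0.2900] → [-0.2049, -0.1601, 0.0000, 0.0000, 0.0000, 1.0000]
V = J·q̇ = [-0.0561, -0.0162, 0.0000, 0.0000, 0.0000, 0.5070]

-0.0561 -0.0162 0.0000 0.0000 0.0000 0.5070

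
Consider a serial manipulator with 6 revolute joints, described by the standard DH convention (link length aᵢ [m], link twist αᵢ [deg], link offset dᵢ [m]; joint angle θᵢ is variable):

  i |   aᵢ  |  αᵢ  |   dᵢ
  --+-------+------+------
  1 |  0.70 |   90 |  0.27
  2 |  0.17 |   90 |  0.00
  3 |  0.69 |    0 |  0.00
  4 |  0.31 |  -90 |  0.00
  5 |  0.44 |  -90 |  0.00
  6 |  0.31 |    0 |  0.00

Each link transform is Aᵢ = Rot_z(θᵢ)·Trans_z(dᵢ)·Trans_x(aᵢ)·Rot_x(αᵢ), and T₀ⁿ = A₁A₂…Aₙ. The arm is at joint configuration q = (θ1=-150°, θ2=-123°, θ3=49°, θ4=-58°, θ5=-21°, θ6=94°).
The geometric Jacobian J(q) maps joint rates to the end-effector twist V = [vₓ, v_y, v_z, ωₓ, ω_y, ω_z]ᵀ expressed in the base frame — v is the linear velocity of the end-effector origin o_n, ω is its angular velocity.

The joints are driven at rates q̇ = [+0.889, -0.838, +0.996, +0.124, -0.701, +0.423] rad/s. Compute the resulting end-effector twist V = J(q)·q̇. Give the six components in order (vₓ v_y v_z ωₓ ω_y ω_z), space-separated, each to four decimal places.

0.0049 1.5257 1.0391 1.3226 -1.0309 1.2503

o_n = [0.0471, 0.1493, -0.7103]
J₁: ẑ×o_n = [-0.1493, 0.0471, 0.0000], ω = ẑ
J2: z=[-0.5000, 0.8660, 0.0000] o=[-0.6062, -0.3500, 0.2700] → [-0.8490, -0.4902, -0.8154, -0.5000, 0.8660, 0.0000]
J3: z=[0.7263, 0.4193, 0.5446] o=[-0.5260, -0.3037, 0.1274] → [-0.5980, 0.9206, 0.0887, 0.7263, 0.4193, 0.5446]
J4: z=[0.7263, 0.4193, 0.5446] o=[-0.5729, 0.2706, -0.2522] → [-0.1260, 0.6704, -0.3481, 0.7263, 0.4193, 0.5446]
J5: z=[-0.4201, 0.8980, -0.1312] o=[-0.4042, 0.3119, -0.5090] → [-0.2021, -0.1438, -0.3369, -0.4201, 0.8980, -0.1312]
J6: z=[-0.4831, -0.3436, -0.8053] o=[-0.0662, 0.4329, -0.7634] → [-0.2467, -0.0656, 0.1760, -0.4831, -0.3436, -0.8053]
V = J·q̇ = [0.0049, 1.5257, 1.0391, 1.3226, -1.0309, 1.2503]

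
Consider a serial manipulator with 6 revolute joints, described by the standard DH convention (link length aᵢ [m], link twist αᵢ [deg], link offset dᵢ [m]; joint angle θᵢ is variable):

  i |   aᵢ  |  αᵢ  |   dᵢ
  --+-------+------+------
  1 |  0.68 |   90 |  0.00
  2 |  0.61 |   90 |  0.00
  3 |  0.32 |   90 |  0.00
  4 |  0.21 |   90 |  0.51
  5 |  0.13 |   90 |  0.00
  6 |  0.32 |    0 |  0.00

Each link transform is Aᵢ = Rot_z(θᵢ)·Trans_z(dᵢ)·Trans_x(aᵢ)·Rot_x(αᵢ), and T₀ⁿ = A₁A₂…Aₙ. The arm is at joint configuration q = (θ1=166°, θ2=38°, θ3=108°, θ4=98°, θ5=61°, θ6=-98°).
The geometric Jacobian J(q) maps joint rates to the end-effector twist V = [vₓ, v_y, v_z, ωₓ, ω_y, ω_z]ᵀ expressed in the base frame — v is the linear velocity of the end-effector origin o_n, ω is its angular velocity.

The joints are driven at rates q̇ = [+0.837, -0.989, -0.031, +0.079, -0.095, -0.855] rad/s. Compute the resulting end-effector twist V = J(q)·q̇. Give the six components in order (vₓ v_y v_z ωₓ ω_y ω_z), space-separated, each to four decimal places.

-0.7603 -1.3613 -1.0715 -0.0878 -0.8304 1.7425

o_n = [-1.6435, 0.5678, 0.5620]
J₁: ẑ×o_n = [-0.5678, -1.6435, 0.0000], ω = ẑ
J2: z=[0.2419, 0.9703, 0.0000] o=[-0.6598, 0.1645, 0.0000] → [0.5453, -0.1360, 1.0521, 0.2419, 0.9703, 0.0000]
J3: z=[-0.5974, 0.1489, -0.7880] o=[-1.1262, 0.2808, 0.3756] → [0.2539, 0.5190, -0.0944, -0.5974, 0.1489, -0.7880]
J4: z=[-0.6524, 0.4811, 0.5855] o=[-0.9770, 0.5572, 0.3147] → [0.1128, -0.2289, 0.3138, -0.6524, 0.4811, 0.5855]
J5: z=[0.3787, 0.8762, -0.2981] o=[-1.4476, 0.8084, 0.4550] → [0.0220, 0.0179, 0.0806, 0.3787, 0.8762, -0.2981]
J6: z=[-0.2579, -0.2094, -0.9432] o=[-1.5631, 0.8648, 0.4740] → [-0.2985, 0.0985, 0.0597, -0.2579, -0.2094, -0.9432]
V = J·q̇ = [-0.7603, -1.3613, -1.0715, -0.0878, -0.8304, 1.7425]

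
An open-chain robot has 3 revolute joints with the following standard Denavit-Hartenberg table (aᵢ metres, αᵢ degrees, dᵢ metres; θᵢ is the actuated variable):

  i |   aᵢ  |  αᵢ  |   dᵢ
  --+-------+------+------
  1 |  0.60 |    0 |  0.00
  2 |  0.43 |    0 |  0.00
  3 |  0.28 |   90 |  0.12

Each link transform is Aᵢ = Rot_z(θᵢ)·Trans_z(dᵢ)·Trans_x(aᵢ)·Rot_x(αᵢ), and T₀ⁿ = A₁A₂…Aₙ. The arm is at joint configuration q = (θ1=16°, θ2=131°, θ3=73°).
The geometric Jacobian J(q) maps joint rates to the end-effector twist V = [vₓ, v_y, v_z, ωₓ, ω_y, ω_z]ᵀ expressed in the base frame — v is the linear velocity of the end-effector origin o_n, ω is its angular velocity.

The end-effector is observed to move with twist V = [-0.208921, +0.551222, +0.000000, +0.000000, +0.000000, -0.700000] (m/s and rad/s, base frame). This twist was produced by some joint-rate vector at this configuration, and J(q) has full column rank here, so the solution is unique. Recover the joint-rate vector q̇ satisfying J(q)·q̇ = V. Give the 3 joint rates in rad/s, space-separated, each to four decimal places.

o_n = [0.0016, 0.2196, 0.1200]
J₁: ẑ×o_n = [-0.2196, 0.0016, 0.0000], ω = ẑ
J2: z=[0.0000, 0.0000, 1.0000] o=[0.5768, 0.1654, 0.0000] → [-0.0542, -0.5751, 0.0000, 0.0000, 0.0000, 1.0000]
J3: z=[0.0000, 0.0000, 1.0000] o=[0.2161, 0.3996, 0.0000] → [0.1800, -0.2145, 0.0000, 0.0000, 0.0000, 1.0000]
q̇ = J⁺·V = [0.6360, -0.7310, -0.6050]

0.6360 -0.7310 -0.6050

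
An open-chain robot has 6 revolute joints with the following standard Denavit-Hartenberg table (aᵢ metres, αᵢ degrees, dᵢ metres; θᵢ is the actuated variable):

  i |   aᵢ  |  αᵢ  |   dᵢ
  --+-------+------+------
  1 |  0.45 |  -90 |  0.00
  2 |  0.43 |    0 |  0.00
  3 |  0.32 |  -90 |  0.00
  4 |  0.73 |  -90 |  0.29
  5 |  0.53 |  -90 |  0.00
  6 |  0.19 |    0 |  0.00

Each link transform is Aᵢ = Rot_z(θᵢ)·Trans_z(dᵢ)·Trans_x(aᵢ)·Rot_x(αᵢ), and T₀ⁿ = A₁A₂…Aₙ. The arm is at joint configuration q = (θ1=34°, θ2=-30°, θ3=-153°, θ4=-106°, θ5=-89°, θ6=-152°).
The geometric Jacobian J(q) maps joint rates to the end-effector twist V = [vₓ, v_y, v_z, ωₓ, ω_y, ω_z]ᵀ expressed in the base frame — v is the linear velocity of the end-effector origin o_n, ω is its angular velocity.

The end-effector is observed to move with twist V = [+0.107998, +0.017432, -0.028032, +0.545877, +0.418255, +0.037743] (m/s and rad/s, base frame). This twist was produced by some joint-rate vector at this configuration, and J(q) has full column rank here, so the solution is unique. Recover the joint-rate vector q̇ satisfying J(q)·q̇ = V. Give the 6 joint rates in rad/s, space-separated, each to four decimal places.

o_n = [0.0761, 0.9347, 0.8557]
J₁: ẑ×o_n = [-0.9347, 0.0761, 0.0000], ω = ẑ
J2: z=[-0.5592, 0.8290, 0.0000] o=[0.3731, 0.2516, 0.0000] → [0.7094, 0.4785, -0.1357, -0.5592, 0.8290, 0.0000]
J3: z=[-0.5592, 0.8290, 0.0000] o=[0.6818, 0.4599, 0.2150] → [0.5311, 0.3583, 0.2366, -0.5592, 0.8290, 0.0000]
J4: z=[-0.0434, -0.0293, 0.9986] o=[0.4169, 0.2812, 0.1983] → [-0.6719, -0.3118, -0.0383, -0.0434, -0.0293, 0.9986]
J5: z=[-0.9500, -0.3083, -0.0503] o=[0.1785, 0.9668, 0.4984] → [-0.1118, 0.3446, -0.0011, -0.9500, -0.3083, -0.0503]
J6: z=[-0.3085, 0.9512, -0.0030] o=[0.1526, 0.9601, 1.0277] → [-0.1637, -0.0528, 0.0806, -0.3085, 0.9512, -0.0030]
q̇ = J⁺·V = [0.4040, 0.2490, -0.0570, -0.4010, -0.6820, 0.0390]

0.4040 0.2490 -0.0570 -0.4010 -0.6820 0.0390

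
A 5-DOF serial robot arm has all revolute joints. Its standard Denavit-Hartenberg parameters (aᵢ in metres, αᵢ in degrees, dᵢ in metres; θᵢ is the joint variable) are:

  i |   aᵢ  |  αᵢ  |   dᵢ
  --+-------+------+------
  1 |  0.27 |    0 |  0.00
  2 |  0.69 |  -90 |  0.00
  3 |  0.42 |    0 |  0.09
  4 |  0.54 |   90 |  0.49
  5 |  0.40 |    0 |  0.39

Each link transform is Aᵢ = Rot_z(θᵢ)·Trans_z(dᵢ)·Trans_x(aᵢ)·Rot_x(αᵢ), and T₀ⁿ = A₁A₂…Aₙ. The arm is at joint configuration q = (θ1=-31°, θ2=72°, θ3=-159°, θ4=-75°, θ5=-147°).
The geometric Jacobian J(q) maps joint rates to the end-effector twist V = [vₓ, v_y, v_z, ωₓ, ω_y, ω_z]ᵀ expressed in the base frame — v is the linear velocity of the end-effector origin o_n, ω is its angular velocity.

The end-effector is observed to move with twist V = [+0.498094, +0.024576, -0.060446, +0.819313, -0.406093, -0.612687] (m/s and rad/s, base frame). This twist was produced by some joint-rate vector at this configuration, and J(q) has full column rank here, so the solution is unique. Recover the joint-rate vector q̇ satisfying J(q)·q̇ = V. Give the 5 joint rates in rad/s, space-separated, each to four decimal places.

o_n = [0.3661, 0.4578, -0.2442]
J₁: ẑ×o_n = [-0.4578, 0.3661, 0.0000], ω = ẑ
J2: z=[0.0000, 0.0000, 1.0000] o=[0.2314, -0.1391, 0.0000] → [-0.5969, 0.1346, 0.0000, 0.0000, 0.0000, 1.0000]
J3: z=[-0.6561, 0.7547, 0.0000] o=[0.7522, 0.3136, 0.0000] → [-0.1843, -0.1602, 0.1968, -0.6561, 0.7547, 0.0000]
J4: z=[-0.6561, 0.7547, 0.0000] o=[0.3972, 0.1243, 0.1505] → [-0.2979, -0.2590, -0.1953, -0.6561, 0.7547, 0.0000]
J5: z=[0.6106, 0.5308, -0.5878] o=[-0.1638, 0.2859, -0.2864] → [0.1234, -0.3372, -0.1762, 0.6106, 0.5308, -0.5878]
q̇ = J⁺·V = [0.1650, -0.5220, -0.3790, -0.4650, 0.4350]

0.1650 -0.5220 -0.3790 -0.4650 0.4350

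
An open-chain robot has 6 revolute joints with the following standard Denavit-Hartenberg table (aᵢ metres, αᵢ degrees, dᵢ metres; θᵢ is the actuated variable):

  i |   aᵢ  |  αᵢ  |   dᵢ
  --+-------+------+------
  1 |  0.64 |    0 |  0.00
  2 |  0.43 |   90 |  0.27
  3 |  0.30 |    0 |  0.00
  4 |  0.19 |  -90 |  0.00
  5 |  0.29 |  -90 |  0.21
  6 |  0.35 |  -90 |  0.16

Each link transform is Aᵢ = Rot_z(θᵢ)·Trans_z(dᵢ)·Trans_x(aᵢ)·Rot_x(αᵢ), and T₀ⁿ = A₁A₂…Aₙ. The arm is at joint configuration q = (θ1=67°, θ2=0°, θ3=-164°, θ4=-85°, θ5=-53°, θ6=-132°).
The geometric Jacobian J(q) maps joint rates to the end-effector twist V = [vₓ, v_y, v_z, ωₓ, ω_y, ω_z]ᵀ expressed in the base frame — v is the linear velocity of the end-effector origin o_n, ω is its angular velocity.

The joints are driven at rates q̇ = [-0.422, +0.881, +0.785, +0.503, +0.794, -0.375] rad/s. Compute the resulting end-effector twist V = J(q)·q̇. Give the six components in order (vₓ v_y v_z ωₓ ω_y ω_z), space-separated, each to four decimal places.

0.2196 -0.1438 -1.0155 1.1457 -1.1750 -0.1051

o_n = [0.0371, 0.2198, 0.3469]
J₁: ẑ×o_n = [-0.2198, 0.0371, 0.0000], ω = ẑ
J2: z=[0.0000, 0.0000, 1.0000] o=[0.2501, 0.5891, 0.0000] → [0.3693, -0.2130, 0.0000, 0.0000, 0.0000, 1.0000]
J3: z=[0.9205, -0.3907, 0.0000] o=[0.4181, 0.9849, 0.2700] → [-0.0300, -0.0708, -0.8532, 0.9205, -0.3907, 0.0000]
J4: z=[0.9205, -0.3907, 0.0000] o=[0.3054, 0.7195, 0.1873] → [-0.0623, -0.1469, -0.5648, 0.9205, -0.3907, 0.0000]
J5: z=[-0.3648, -0.8594, -0.3584] o=[0.2788, 0.6568, 0.3647] → [-0.1413, 0.0801, -0.0483, -0.3648, -0.8594, -0.3584]
J6: z=[-0.6658, -0.0283, 0.7456] o=[0.3910, 0.3283, 0.4524] → [0.0839, -0.3341, 0.0622, -0.6658, -0.0283, 0.7456]
V = J·q̇ = [0.2196, -0.1438, -1.0155, 1.1457, -1.1750, -0.1051]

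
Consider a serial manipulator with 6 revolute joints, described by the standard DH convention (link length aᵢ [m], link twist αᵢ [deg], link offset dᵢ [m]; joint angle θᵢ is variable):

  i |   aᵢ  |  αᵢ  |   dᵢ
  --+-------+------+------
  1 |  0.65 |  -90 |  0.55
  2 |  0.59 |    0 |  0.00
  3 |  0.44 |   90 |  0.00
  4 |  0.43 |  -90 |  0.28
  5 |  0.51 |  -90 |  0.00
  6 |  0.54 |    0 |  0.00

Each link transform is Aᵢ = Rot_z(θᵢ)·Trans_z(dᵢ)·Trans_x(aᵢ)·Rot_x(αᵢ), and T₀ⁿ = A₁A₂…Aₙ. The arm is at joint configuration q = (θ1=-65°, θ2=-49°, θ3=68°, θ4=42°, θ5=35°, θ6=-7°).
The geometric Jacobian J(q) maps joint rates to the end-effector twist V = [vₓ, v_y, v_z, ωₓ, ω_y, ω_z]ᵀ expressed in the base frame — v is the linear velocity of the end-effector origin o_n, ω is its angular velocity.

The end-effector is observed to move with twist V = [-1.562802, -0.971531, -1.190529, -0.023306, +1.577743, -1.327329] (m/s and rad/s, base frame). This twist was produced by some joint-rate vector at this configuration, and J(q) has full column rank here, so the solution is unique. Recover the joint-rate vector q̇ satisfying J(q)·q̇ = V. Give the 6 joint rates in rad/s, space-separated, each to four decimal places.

o_n = [1.7593, -1.6197, 0.2525]
J₁: ẑ×o_n = [1.6197, 1.7593, -0.0000], ω = ẑ
J2: z=[0.9063, 0.4226, 0.0000] o=[0.2747, -0.5891, 0.5500] → [-0.1257, 0.2696, -1.5615, 0.9063, 0.4226, 0.0000]
J3: z=[0.9063, 0.4226, 0.0000] o=[0.4383, -0.9399, 0.9953] → [-0.3139, 0.6732, -1.1744, 0.9063, 0.4226, 0.0000]
J4: z=[0.1376, -0.2951, 0.9455] o=[0.6141, -1.3170, 0.8520] → [0.4632, 1.1653, 0.2963, 0.1376, -0.2951, 0.9455]
J5: z=[0.4061, 0.8875, 0.2178] o=[1.0411, -1.5518, 1.0127] → [-0.6599, 0.4652, -0.6650, 0.4061, 0.8875, 0.2178]
J6: z=[-0.6309, 0.4448, -0.6357] o=[1.3783, -1.6134, 0.6351] → [-0.1742, -0.4836, -0.1655, -0.6309, 0.4448, -0.6357]
q̇ = J⁺·V = [-0.1320, -0.3610, 0.6050, -0.9510, 0.9490, 0.7910]

-0.1320 -0.3610 0.6050 -0.9510 0.9490 0.7910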